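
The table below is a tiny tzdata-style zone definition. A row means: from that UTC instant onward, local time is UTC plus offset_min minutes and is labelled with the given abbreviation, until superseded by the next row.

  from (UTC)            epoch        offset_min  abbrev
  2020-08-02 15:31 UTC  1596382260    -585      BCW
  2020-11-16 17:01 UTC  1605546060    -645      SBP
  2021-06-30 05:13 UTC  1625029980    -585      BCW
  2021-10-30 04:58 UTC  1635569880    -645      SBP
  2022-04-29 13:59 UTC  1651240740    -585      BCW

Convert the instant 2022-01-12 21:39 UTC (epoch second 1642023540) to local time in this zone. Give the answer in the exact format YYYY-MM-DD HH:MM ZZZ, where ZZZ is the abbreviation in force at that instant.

Query: 2022-01-12 21:39 UTC
Rule 4/5 (SBP, -10:45): 2021-10-30 04:58 UTC ≤ query < 2022-04-29 13:59 UTC
21·60 + 39 - 645 = 654 min
654 = 0·1440 + 654; 654 = 10·60 + 54 → 10:54, same day
→ 2022-01-12 10:54 SBP

2022-01-12 10:54 SBP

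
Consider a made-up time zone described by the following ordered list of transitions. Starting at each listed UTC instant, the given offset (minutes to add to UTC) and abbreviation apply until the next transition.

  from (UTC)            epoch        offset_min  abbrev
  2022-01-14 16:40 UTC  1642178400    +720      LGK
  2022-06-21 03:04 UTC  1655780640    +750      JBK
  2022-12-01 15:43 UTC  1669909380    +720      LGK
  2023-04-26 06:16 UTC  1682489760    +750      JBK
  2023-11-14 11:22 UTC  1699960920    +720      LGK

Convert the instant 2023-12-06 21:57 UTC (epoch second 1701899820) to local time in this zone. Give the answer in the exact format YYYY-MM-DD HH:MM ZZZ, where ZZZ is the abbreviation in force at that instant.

2023-12-07 09:57 LGK

Query: 2023-12-06 21:57 UTC
Rule 5/5 (LGK, +12:00): 2023-11-14 11:22 UTC ≤ query < +∞
21·60 + 57 + 720 = 2037 min
2037 = 1·1440 + 597; 597 = 9·60 + 57 → 09:57, 2023-12-06 + 1 day = 2023-12-07
→ 2023-12-07 09:57 LGK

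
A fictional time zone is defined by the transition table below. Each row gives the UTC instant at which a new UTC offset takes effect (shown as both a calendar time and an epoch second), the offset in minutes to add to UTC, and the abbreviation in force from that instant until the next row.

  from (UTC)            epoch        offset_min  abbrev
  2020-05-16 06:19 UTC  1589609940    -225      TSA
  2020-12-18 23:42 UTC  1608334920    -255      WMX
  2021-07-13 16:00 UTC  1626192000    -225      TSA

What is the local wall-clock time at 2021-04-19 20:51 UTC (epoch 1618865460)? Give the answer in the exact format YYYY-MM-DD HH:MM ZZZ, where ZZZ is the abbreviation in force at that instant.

2021-04-19 16:36 WMX

Query: 2021-04-19 20:51 UTC
Rule 2/3 (WMX, -04:15): 2020-12-18 23:42 UTC ≤ query < 2021-07-13 16:00 UTC
20·60 + 51 - 255 = 996 min
996 = 0·1440 + 996; 996 = 16·60 + 36 → 16:36, same day
→ 2021-04-19 16:36 WMX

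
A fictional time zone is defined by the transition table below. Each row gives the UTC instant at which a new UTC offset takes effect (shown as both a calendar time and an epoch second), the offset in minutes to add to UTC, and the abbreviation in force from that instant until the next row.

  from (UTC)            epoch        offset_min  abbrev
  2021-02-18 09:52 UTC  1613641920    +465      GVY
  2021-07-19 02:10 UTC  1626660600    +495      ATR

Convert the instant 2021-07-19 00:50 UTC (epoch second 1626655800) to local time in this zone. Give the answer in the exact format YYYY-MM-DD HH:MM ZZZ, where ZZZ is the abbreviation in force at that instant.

Query: 2021-07-19 00:50 UTC
Rule 1/2 (GVY, +07:45): 2021-02-18 09:52 UTC ≤ query < 2021-07-19 02:10 UTC
0·60 + 50 + 465 = 515 min
515 = 0·1440 + 515; 515 = 8·60 + 35 → 08:35, same day
→ 2021-07-19 08:35 GVY

2021-07-19 08:35 GVY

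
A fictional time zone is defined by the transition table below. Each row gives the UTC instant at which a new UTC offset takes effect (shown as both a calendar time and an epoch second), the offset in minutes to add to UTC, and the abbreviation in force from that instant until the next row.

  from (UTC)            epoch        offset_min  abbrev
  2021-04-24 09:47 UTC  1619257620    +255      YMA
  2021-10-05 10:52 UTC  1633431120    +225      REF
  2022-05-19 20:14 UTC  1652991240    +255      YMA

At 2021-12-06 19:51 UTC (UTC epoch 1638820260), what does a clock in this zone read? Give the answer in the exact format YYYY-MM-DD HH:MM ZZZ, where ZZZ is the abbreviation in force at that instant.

2021-12-06 23:36 REF

Query: 2021-12-06 19:51 UTC
Rule 2/3 (REF, +03:45): 2021-10-05 10:52 UTC ≤ query < 2022-05-19 20:14 UTC
19·60 + 51 + 225 = 1416 min
1416 = 0·1440 + 1416; 1416 = 23·60 + 36 → 23:36, same day
→ 2021-12-06 23:36 REF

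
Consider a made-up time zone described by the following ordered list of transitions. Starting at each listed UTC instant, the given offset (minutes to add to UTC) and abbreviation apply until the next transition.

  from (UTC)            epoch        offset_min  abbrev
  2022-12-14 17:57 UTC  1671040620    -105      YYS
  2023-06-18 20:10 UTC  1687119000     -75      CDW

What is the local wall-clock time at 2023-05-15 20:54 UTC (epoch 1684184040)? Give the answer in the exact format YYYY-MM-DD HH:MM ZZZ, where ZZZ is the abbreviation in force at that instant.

2023-05-15 19:09 YYS

Query: 2023-05-15 20:54 UTC
Rule 1/2 (YYS, -01:45): 2022-12-14 17:57 UTC ≤ query < 2023-06-18 20:10 UTC
20·60 + 54 - 105 = 1149 min
1149 = 0·1440 + 1149; 1149 = 19·60 + 9 → 19:09, same day
→ 2023-05-15 19:09 YYS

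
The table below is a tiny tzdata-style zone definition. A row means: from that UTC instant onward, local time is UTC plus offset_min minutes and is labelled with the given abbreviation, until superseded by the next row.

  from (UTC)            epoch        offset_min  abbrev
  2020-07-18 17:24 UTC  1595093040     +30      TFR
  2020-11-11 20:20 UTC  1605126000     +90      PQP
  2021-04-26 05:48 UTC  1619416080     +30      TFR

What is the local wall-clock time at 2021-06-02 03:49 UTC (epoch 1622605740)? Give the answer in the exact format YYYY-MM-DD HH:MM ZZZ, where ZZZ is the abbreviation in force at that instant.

Query: 2021-06-02 03:49 UTC
Rule 3/3 (TFR, +00:30): 2021-04-26 05:48 UTC ≤ query < +∞
3·60 + 49 + 30 = 259 min
259 = 0·1440 + 259; 259 = 4·60 + 19 → 04:19, same day
→ 2021-06-02 04:19 TFR

2021-06-02 04:19 TFR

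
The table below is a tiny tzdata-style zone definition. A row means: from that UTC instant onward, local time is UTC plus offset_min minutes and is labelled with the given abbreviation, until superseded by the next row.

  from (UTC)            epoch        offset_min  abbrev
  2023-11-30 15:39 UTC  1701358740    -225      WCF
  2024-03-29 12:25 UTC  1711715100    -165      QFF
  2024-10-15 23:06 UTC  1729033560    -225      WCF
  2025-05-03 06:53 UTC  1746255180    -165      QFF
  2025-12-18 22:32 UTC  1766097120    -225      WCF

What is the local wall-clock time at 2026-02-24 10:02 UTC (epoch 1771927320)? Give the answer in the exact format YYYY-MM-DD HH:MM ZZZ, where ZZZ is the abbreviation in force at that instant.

Query: 2026-02-24 10:02 UTC
Rule 5/5 (WCF, -03:45): 2025-12-18 22:32 UTC ≤ query < +∞
10·60 + 2 - 225 = 377 min
377 = 0·1440 + 377; 377 = 6·60 + 17 → 06:17, same day
→ 2026-02-24 06:17 WCF

2026-02-24 06:17 WCF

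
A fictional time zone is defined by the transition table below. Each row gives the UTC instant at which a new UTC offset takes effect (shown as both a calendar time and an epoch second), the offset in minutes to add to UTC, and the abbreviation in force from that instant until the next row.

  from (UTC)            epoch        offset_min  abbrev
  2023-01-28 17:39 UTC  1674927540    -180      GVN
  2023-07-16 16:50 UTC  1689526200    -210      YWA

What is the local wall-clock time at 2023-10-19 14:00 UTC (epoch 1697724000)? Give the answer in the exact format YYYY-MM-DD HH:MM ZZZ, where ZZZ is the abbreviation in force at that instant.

Query: 2023-10-19 14:00 UTC
Rule 2/2 (YWA, -03:30): 2023-07-16 16:50 UTC ≤ query < +∞
14·60 + 0 - 210 = 630 min
630 = 0·1440 + 630; 630 = 10·60 + 30 → 10:30, same day
→ 2023-10-19 10:30 YWA

2023-10-19 10:30 YWA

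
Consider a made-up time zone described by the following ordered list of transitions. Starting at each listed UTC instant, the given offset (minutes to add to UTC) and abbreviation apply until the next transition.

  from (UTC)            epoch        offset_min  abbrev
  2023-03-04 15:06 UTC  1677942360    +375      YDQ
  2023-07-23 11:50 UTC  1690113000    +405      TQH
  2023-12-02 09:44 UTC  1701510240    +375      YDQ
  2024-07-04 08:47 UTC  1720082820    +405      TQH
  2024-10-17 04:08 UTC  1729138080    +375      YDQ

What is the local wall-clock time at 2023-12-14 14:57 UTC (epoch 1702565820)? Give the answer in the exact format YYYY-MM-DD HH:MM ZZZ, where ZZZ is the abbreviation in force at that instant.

Query: 2023-12-14 14:57 UTC
Rule 3/5 (YDQ, +06:15): 2023-12-02 09:44 UTC ≤ query < 2024-07-04 08:47 UTC
14·60 + 57 + 375 = 1272 min
1272 = 0·1440 + 1272; 1272 = 21·60 + 12 → 21:12, same day
→ 2023-12-14 21:12 YDQ

2023-12-14 21:12 YDQ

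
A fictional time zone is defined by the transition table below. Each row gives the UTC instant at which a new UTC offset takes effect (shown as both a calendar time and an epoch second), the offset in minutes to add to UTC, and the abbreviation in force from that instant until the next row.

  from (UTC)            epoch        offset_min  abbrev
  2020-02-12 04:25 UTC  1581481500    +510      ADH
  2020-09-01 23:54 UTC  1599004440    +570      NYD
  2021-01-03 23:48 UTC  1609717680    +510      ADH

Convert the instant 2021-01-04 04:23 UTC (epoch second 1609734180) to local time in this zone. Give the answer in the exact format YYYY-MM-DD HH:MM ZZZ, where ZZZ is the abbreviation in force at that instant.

2021-01-04 12:53 ADH

Query: 2021-01-04 04:23 UTC
Rule 3/3 (ADH, +08:30): 2021-01-03 23:48 UTC ≤ query < +∞
4·60 + 23 + 510 = 773 min
773 = 0·1440 + 773; 773 = 12·60 + 53 → 12:53, same day
→ 2021-01-04 12:53 ADH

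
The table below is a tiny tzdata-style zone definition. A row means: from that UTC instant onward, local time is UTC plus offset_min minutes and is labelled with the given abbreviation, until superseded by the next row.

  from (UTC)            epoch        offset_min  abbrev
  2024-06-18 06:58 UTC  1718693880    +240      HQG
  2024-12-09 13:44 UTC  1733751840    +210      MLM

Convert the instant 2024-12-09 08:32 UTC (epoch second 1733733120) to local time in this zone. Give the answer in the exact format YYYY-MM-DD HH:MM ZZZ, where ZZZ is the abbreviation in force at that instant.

2024-12-09 12:32 HQG

Query: 2024-12-09 08:32 UTC
Rule 1/2 (HQG, +04:00): 2024-06-18 06:58 UTC ≤ query < 2024-12-09 13:44 UTC
8·60 + 32 + 240 = 752 min
752 = 0·1440 + 752; 752 = 12·60 + 32 → 12:32, same day
→ 2024-12-09 12:32 HQG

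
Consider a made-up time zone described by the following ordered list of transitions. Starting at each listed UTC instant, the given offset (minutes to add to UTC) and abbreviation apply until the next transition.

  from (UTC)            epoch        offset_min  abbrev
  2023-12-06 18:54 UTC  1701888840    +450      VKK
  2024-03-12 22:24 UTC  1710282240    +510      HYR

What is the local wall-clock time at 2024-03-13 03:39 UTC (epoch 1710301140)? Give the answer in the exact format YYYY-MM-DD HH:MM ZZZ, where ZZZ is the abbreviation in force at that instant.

2024-03-13 12:09 HYR

Query: 2024-03-13 03:39 UTC
Rule 2/2 (HYR, +08:30): 2024-03-12 22:24 UTC ≤ query < +∞
3·60 + 39 + 510 = 729 min
729 = 0·1440 + 729; 729 = 12·60 + 9 → 12:09, same day
→ 2024-03-13 12:09 HYR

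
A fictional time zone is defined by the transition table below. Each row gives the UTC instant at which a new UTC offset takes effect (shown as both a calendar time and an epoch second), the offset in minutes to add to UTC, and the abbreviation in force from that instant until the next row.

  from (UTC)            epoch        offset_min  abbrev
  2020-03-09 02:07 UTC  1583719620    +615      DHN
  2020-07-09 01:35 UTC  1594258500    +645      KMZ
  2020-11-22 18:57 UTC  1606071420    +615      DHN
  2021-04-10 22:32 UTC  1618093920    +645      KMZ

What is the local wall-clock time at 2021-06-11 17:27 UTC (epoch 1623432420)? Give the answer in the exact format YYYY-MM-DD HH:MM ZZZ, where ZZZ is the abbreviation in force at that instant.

2021-06-12 04:12 KMZ

Query: 2021-06-11 17:27 UTC
Rule 4/4 (KMZ, +10:45): 2021-04-10 22:32 UTC ≤ query < +∞
17·60 + 27 + 645 = 1692 min
1692 = 1·1440 + 252; 252 = 4·60 + 12 → 04:12, 2021-06-11 + 1 day = 2021-06-12
→ 2021-06-12 04:12 KMZ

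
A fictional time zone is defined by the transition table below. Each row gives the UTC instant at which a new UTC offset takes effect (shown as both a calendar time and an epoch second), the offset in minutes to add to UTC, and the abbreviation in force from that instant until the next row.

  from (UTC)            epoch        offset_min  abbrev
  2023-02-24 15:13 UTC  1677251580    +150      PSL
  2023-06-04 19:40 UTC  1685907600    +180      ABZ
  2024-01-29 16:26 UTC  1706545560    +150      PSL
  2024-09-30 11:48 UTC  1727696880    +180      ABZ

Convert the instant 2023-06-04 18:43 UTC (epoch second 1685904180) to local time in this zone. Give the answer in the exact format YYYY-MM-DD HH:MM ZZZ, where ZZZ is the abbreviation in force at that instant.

Query: 2023-06-04 18:43 UTC
Rule 1/4 (PSL, +02:30): 2023-02-24 15:13 UTC ≤ query < 2023-06-04 19:40 UTC
18·60 + 43 + 150 = 1273 min
1273 = 0·1440 + 1273; 1273 = 21·60 + 13 → 21:13, same day
→ 2023-06-04 21:13 PSL

2023-06-04 21:13 PSL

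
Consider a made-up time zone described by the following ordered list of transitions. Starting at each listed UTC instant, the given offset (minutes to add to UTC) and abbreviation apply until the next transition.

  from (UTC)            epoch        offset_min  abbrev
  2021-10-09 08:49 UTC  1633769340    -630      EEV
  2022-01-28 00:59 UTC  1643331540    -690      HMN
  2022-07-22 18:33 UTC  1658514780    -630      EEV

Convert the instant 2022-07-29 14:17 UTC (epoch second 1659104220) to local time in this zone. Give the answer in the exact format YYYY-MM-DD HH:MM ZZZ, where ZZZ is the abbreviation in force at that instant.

2022-07-29 03:47 EEV

Query: 2022-07-29 14:17 UTC
Rule 3/3 (EEV, -10:30): 2022-07-22 18:33 UTC ≤ query < +∞
14·60 + 17 - 630 = 227 min
227 = 0·1440 + 227; 227 = 3·60 + 47 → 03:47, same day
→ 2022-07-29 03:47 EEV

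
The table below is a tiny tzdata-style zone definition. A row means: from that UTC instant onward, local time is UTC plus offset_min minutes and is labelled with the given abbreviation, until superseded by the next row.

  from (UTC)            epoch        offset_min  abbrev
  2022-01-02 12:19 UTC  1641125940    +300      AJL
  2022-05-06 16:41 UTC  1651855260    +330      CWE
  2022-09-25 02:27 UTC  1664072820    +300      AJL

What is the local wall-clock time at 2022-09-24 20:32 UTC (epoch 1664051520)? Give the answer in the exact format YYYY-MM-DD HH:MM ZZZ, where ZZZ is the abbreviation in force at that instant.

Query: 2022-09-24 20:32 UTC
Rule 2/3 (CWE, +05:30): 2022-05-06 16:41 UTC ≤ query < 2022-09-25 02:27 UTC
20·60 + 32 + 330 = 1562 min
1562 = 1·1440 + 122; 122 = 2·60 + 2 → 02:02, 2022-09-24 + 1 day = 2022-09-25
→ 2022-09-25 02:02 CWE

2022-09-25 02:02 CWE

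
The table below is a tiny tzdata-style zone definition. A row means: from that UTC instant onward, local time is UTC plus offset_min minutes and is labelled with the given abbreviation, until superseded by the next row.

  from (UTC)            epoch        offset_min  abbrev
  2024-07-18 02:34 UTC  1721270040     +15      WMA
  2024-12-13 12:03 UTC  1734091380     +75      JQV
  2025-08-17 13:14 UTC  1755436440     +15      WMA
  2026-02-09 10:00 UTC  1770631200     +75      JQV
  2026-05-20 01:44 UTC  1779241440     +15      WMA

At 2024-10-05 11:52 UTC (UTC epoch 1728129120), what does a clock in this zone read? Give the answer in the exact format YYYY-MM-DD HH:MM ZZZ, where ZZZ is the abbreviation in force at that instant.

Query: 2024-10-05 11:52 UTC
Rule 1/5 (WMA, +00:15): 2024-07-18 02:34 UTC ≤ query < 2024-12-13 12:03 UTC
11·60 + 52 + 15 = 727 min
727 = 0·1440 + 727; 727 = 12·60 + 7 → 12:07, same day
→ 2024-10-05 12:07 WMA

2024-10-05 12:07 WMA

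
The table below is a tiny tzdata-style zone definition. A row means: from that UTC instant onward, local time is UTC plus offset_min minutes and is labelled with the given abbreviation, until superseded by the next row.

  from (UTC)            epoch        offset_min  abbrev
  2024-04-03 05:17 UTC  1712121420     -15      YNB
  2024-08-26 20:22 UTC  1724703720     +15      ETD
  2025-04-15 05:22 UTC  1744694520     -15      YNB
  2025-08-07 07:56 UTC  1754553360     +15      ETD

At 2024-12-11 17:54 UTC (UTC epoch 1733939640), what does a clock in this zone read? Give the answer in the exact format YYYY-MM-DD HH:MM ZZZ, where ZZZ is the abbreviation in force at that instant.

2024-12-11 18:09 ETD

Query: 2024-12-11 17:54 UTC
Rule 2/4 (ETD, +00:15): 2024-08-26 20:22 UTC ≤ query < 2025-04-15 05:22 UTC
17·60 + 54 + 15 = 1089 min
1089 = 0·1440 + 1089; 1089 = 18·60 + 9 → 18:09, same day
→ 2024-12-11 18:09 ETD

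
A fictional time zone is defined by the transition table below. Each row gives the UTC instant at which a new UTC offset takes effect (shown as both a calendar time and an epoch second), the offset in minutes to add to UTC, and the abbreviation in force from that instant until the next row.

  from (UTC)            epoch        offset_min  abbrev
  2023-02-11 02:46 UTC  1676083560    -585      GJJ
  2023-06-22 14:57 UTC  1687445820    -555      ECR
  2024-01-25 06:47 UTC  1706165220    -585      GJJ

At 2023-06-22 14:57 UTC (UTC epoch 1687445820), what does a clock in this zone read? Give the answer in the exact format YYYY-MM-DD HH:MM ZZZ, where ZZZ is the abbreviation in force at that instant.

2023-06-22 05:42 ECR

Query: 2023-06-22 14:57 UTC
Rule 2/3 (ECR, -09:15): 2023-06-22 14:57 UTC ≤ query < 2024-01-25 06:47 UTC
14·60 + 57 - 555 = 342 min
342 = 0·1440 + 342; 342 = 5·60 + 42 → 05:42, same day
→ 2023-06-22 05:42 ECR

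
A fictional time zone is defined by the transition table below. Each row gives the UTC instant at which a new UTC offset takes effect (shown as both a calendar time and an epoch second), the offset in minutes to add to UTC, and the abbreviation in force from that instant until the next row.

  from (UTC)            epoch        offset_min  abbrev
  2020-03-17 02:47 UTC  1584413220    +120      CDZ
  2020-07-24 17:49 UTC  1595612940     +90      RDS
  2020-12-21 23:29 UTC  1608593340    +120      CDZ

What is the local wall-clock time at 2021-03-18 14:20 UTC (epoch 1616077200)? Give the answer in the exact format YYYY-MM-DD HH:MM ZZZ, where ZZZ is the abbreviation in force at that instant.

2021-03-18 16:20 CDZ

Query: 2021-03-18 14:20 UTC
Rule 3/3 (CDZ, +02:00): 2020-12-21 23:29 UTC ≤ query < +∞
14·60 + 20 + 120 = 980 min
980 = 0·1440 + 980; 980 = 16·60 + 20 → 16:20, same day
→ 2021-03-18 16:20 CDZ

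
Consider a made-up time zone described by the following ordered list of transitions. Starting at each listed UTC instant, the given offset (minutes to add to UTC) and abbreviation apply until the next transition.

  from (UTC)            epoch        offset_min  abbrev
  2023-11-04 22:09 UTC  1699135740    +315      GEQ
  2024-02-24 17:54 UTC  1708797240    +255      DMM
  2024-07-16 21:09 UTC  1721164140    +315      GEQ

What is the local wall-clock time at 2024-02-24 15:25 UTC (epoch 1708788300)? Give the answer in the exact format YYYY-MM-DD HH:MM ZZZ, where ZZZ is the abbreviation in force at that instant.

Query: 2024-02-24 15:25 UTC
Rule 1/3 (GEQ, +05:15): 2023-11-04 22:09 UTC ≤ query < 2024-02-24 17:54 UTC
15·60 + 25 + 315 = 1240 min
1240 = 0·1440 + 1240; 1240 = 20·60 + 40 → 20:40, same day
→ 2024-02-24 20:40 GEQ

2024-02-24 20:40 GEQ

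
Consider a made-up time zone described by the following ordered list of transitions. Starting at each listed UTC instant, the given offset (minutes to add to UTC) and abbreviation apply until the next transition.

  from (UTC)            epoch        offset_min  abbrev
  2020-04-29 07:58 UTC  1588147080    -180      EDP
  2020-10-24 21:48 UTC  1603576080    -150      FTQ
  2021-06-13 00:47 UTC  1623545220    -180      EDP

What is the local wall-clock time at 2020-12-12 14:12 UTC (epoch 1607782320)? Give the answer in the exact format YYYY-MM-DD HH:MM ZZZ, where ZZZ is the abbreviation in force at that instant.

2020-12-12 11:42 FTQ

Query: 2020-12-12 14:12 UTC
Rule 2/3 (FTQ, -02:30): 2020-10-24 21:48 UTC ≤ query < 2021-06-13 00:47 UTC
14·60 + 12 - 150 = 702 min
702 = 0·1440 + 702; 702 = 11·60 + 42 → 11:42, same day
→ 2020-12-12 11:42 FTQ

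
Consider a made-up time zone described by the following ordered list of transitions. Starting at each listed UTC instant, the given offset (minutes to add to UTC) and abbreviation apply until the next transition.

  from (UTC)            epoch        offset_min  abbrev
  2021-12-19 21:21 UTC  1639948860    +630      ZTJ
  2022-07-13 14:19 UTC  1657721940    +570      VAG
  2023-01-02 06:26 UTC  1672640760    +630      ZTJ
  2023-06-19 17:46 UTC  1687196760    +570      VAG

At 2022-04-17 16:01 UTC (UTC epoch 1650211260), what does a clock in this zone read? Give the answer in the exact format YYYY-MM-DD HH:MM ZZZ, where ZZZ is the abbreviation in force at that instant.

2022-04-18 02:31 ZTJ

Query: 2022-04-17 16:01 UTC
Rule 1/4 (ZTJ, +10:30): 2021-12-19 21:21 UTC ≤ query < 2022-07-13 14:19 UTC
16·60 + 1 + 630 = 1591 min
1591 = 1·1440 + 151; 151 = 2·60 + 31 → 02:31, 2022-04-17 + 1 day = 2022-04-18
→ 2022-04-18 02:31 ZTJ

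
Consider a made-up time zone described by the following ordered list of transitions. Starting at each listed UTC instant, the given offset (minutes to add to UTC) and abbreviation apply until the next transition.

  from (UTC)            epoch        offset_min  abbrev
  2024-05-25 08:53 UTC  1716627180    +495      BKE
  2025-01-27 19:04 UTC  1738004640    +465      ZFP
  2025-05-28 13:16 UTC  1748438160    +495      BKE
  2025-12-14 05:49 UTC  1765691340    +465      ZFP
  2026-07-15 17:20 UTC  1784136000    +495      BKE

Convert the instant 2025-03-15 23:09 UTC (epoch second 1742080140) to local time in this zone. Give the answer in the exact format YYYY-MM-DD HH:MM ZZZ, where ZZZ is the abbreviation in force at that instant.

Query: 2025-03-15 23:09 UTC
Rule 2/5 (ZFP, +07:45): 2025-01-27 19:04 UTC ≤ query < 2025-05-28 13:16 UTC
23·60 + 9 + 465 = 1854 min
1854 = 1·1440 + 414; 414 = 6·60 + 54 → 06:54, 2025-03-15 + 1 day = 2025-03-16
→ 2025-03-16 06:54 ZFP

2025-03-16 06:54 ZFP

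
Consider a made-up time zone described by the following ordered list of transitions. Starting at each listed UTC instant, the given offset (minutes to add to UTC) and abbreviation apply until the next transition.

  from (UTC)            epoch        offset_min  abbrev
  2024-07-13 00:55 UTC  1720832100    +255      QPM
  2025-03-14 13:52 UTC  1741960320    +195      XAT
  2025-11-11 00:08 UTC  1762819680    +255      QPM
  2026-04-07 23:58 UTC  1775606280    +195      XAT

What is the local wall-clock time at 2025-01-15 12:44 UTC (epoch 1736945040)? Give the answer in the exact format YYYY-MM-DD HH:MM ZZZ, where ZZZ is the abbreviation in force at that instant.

2025-01-15 16:59 QPM

Query: 2025-01-15 12:44 UTC
Rule 1/4 (QPM, +04:15): 2024-07-13 00:55 UTC ≤ query < 2025-03-14 13:52 UTC
12·60 + 44 + 255 = 1019 min
1019 = 0·1440 + 1019; 1019 = 16·60 + 59 → 16:59, same day
→ 2025-01-15 16:59 QPM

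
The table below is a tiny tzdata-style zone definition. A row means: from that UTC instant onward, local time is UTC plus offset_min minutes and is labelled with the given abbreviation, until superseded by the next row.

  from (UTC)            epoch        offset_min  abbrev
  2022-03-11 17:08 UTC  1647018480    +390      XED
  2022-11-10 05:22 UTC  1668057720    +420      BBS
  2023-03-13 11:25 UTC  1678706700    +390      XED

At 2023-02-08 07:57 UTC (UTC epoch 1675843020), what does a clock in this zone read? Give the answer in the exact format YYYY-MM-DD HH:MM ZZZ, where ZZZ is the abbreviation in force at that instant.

Query: 2023-02-08 07:57 UTC
Rule 2/3 (BBS, +07:00): 2022-11-10 05:22 UTC ≤ query < 2023-03-13 11:25 UTC
7·60 + 57 + 420 = 897 min
897 = 0·1440 + 897; 897 = 14·60 + 57 → 14:57, same day
→ 2023-02-08 14:57 BBS

2023-02-08 14:57 BBS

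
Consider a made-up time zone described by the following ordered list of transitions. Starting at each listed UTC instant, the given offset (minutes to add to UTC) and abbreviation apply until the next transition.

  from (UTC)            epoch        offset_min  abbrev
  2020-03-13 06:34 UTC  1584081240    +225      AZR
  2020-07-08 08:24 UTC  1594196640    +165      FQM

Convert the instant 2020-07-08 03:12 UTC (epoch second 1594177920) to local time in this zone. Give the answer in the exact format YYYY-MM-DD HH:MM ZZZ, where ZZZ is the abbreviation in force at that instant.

Query: 2020-07-08 03:12 UTC
Rule 1/2 (AZR, +03:45): 2020-03-13 06:34 UTC ≤ query < 2020-07-08 08:24 UTC
3·60 + 12 + 225 = 417 min
417 = 0·1440 + 417; 417 = 6·60 + 57 → 06:57, same day
→ 2020-07-08 06:57 AZR

2020-07-08 06:57 AZR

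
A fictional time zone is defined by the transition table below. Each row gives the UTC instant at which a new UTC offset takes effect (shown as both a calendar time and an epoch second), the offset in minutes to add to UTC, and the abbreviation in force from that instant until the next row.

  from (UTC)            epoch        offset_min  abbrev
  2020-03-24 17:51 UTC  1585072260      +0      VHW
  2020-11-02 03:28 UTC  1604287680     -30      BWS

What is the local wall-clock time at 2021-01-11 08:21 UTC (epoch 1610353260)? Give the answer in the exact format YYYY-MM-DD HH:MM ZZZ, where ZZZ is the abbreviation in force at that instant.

2021-01-11 07:51 BWS

Query: 2021-01-11 08:21 UTC
Rule 2/2 (BWS, -00:30): 2020-11-02 03:28 UTC ≤ query < +∞
8·60 + 21 - 30 = 471 min
471 = 0·1440 + 471; 471 = 7·60 + 51 → 07:51, same day
→ 2021-01-11 07:51 BWS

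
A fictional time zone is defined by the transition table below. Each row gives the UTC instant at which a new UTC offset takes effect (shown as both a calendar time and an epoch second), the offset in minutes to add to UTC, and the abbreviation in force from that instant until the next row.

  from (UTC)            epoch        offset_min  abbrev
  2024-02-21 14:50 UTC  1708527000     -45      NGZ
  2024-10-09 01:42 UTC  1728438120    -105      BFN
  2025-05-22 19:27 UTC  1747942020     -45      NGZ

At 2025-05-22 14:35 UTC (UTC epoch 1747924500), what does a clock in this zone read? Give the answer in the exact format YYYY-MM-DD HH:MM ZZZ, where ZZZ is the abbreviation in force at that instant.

2025-05-22 12:50 BFN

Query: 2025-05-22 14:35 UTC
Rule 2/3 (BFN, -01:45): 2024-10-09 01:42 UTC ≤ query < 2025-05-22 19:27 UTC
14·60 + 35 - 105 = 770 min
770 = 0·1440 + 770; 770 = 12·60 + 50 → 12:50, same day
→ 2025-05-22 12:50 BFN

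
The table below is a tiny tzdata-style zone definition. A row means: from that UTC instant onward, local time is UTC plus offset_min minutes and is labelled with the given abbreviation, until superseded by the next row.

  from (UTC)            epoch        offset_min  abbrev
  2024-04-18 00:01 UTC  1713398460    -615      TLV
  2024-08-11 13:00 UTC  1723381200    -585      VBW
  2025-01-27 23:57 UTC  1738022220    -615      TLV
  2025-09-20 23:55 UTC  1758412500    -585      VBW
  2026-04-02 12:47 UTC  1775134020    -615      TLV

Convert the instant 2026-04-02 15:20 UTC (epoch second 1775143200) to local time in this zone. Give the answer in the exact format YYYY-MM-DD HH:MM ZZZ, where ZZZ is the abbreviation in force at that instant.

2026-04-02 05:05 TLV

Query: 2026-04-02 15:20 UTC
Rule 5/5 (TLV, -10:15): 2026-04-02 12:47 UTC ≤ query < +∞
15·60 + 20 - 615 = 305 min
305 = 0·1440 + 305; 305 = 5·60 + 5 → 05:05, same day
→ 2026-04-02 05:05 TLV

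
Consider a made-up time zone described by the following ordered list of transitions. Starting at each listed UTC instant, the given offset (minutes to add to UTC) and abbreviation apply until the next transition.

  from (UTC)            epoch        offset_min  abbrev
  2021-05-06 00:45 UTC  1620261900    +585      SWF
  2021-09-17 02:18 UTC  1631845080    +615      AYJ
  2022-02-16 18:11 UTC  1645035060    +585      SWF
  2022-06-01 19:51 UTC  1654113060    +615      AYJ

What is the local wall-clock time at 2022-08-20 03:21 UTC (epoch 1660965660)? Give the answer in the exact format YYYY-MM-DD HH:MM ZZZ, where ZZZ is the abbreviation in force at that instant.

2022-08-20 13:36 AYJ

Query: 2022-08-20 03:21 UTC
Rule 4/4 (AYJ, +10:15): 2022-06-01 19:51 UTC ≤ query < +∞
3·60 + 21 + 615 = 816 min
816 = 0·1440 + 816; 816 = 13·60 + 36 → 13:36, same day
→ 2022-08-20 13:36 AYJ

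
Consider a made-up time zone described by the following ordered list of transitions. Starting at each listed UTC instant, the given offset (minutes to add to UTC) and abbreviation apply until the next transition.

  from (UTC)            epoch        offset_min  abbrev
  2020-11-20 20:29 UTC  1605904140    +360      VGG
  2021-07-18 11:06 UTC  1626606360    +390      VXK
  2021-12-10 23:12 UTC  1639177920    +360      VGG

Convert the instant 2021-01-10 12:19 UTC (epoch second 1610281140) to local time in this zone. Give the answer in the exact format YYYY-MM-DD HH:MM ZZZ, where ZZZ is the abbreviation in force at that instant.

2021-01-10 18:19 VGG

Query: 2021-01-10 12:19 UTC
Rule 1/3 (VGG, +06:00): 2020-11-20 20:29 UTC ≤ query < 2021-07-18 11:06 UTC
12·60 + 19 + 360 = 1099 min
1099 = 0·1440 + 1099; 1099 = 18·60 + 19 → 18:19, same day
→ 2021-01-10 18:19 VGG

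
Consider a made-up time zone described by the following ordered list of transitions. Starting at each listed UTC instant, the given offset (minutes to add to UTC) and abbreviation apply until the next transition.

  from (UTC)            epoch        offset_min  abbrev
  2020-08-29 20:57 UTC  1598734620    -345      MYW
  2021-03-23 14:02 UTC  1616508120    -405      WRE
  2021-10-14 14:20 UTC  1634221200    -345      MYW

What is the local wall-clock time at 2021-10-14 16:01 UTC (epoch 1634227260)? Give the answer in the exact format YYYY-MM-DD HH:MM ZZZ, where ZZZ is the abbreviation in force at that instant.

2021-10-14 10:16 MYW

Query: 2021-10-14 16:01 UTC
Rule 3/3 (MYW, -05:45): 2021-10-14 14:20 UTC ≤ query < +∞
16·60 + 1 - 345 = 616 min
616 = 0·1440 + 616; 616 = 10·60 + 16 → 10:16, same day
→ 2021-10-14 10:16 MYW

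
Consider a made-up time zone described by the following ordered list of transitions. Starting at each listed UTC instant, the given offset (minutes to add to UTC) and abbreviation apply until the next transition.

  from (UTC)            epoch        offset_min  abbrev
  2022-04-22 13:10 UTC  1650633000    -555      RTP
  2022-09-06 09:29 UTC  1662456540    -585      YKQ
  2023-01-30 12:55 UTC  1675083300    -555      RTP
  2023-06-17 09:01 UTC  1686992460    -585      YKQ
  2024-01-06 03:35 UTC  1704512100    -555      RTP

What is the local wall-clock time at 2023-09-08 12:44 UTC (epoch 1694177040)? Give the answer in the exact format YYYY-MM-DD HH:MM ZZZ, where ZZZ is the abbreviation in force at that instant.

Query: 2023-09-08 12:44 UTC
Rule 4/5 (YKQ, -09:45): 2023-06-17 09:01 UTC ≤ query < 2024-01-06 03:35 UTC
12·60 + 44 - 585 = 179 min
179 = 0·1440 + 179; 179 = 2·60 + 59 → 02:59, same day
→ 2023-09-08 02:59 YKQ

2023-09-08 02:59 YKQ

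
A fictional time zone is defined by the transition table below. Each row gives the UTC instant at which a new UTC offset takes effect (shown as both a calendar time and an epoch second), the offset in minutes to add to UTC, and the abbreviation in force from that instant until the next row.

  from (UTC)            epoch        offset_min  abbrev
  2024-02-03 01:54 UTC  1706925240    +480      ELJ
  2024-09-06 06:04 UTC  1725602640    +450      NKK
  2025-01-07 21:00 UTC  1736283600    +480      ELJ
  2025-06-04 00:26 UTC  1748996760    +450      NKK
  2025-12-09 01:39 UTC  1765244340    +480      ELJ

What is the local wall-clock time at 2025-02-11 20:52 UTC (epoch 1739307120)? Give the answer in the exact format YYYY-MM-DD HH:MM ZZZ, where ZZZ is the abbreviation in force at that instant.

Query: 2025-02-11 20:52 UTC
Rule 3/5 (ELJ, +08:00): 2025-01-07 21:00 UTC ≤ query < 2025-06-04 00:26 UTC
20·60 + 52 + 480 = 1732 min
1732 = 1·1440 + 292; 292 = 4·60 + 52 → 04:52, 2025-02-11 + 1 day = 2025-02-12
→ 2025-02-12 04:52 ELJ

2025-02-12 04:52 ELJ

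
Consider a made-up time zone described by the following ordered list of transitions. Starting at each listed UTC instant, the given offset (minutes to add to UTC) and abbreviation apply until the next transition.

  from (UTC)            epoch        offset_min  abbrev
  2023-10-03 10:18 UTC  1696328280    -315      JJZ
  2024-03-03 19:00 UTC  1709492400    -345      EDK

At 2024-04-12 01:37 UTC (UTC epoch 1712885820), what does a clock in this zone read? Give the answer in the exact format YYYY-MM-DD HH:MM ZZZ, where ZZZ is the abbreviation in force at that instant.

2024-04-11 19:52 EDK

Query: 2024-04-12 01:37 UTC
Rule 2/2 (EDK, -05:45): 2024-03-03 19:00 UTC ≤ query < +∞
1·60 + 37 - 345 = -248 min
-248 = -1·1440 + 1192; 1192 = 19·60 + 52 → 19:52, 2024-04-12 - 1 day = 2024-04-11
→ 2024-04-11 19:52 EDK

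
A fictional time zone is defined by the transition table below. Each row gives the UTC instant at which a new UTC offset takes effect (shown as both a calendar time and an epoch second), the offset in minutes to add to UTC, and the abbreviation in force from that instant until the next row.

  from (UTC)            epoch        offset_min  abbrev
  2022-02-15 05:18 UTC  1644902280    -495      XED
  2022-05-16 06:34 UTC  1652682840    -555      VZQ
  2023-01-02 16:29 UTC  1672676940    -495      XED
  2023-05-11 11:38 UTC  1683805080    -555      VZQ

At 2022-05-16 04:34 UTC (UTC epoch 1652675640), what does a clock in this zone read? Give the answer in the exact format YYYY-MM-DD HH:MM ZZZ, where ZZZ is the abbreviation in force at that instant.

2022-05-15 20:19 XED

Query: 2022-05-16 04:34 UTC
Rule 1/4 (XED, -08:15): 2022-02-15 05:18 UTC ≤ query < 2022-05-16 06:34 UTC
4·60 + 34 - 495 = -221 min
-221 = -1·1440 + 1219; 1219 = 20·60 + 19 → 20:19, 2022-05-16 - 1 day = 2022-05-15
→ 2022-05-15 20:19 XED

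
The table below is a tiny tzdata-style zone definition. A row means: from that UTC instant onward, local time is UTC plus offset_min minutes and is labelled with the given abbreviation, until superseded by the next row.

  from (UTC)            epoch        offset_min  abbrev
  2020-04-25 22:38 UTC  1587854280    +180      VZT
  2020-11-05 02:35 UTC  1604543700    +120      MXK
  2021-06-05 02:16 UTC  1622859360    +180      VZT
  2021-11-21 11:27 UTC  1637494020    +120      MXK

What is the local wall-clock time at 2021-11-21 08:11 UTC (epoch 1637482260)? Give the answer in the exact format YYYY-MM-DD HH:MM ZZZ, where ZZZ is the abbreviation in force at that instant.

2021-11-21 11:11 VZT

Query: 2021-11-21 08:11 UTC
Rule 3/4 (VZT, +03:00): 2021-06-05 02:16 UTC ≤ query < 2021-11-21 11:27 UTC
8·60 + 11 + 180 = 671 min
671 = 0·1440 + 671; 671 = 11·60 + 11 → 11:11, same day
→ 2021-11-21 11:11 VZT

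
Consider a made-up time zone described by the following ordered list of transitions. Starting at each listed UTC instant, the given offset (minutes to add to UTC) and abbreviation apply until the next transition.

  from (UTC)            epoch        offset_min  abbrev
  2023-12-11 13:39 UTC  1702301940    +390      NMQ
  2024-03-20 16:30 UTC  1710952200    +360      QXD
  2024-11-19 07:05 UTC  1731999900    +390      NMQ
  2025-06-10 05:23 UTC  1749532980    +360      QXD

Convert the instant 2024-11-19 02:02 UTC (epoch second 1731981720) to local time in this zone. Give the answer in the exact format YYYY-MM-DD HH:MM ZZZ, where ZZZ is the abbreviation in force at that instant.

Query: 2024-11-19 02:02 UTC
Rule 2/4 (QXD, +06:00): 2024-03-20 16:30 UTC ≤ query < 2024-11-19 07:05 UTC
2·60 + 2 + 360 = 482 min
482 = 0·1440 + 482; 482 = 8·60 + 2 → 08:02, same day
→ 2024-11-19 08:02 QXD

2024-11-19 08:02 QXD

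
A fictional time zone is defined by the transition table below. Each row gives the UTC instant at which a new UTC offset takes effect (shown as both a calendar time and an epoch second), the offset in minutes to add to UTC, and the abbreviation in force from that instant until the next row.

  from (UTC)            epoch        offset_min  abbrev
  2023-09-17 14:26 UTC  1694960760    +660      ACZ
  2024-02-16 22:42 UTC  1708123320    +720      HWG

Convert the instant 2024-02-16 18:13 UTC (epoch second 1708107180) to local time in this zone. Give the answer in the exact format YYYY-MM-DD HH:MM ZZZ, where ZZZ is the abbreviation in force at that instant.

2024-02-17 05:13 ACZ

Query: 2024-02-16 18:13 UTC
Rule 1/2 (ACZ, +11:00): 2023-09-17 14:26 UTC ≤ query < 2024-02-16 22:42 UTC
18·60 + 13 + 660 = 1753 min
1753 = 1·1440 + 313; 313 = 5·60 + 13 → 05:13, 2024-02-16 + 1 day = 2024-02-17
→ 2024-02-17 05:13 ACZ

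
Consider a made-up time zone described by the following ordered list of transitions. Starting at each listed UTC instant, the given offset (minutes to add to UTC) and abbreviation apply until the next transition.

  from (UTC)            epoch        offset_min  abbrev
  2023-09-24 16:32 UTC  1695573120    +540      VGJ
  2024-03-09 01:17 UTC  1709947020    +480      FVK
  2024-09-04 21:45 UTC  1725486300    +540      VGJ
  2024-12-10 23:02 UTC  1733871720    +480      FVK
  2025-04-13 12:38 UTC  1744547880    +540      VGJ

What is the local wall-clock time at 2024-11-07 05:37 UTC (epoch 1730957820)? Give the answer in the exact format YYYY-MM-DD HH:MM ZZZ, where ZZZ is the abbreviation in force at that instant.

Query: 2024-11-07 05:37 UTC
Rule 3/5 (VGJ, +09:00): 2024-09-04 21:45 UTC ≤ query < 2024-12-10 23:02 UTC
5·60 + 37 + 540 = 877 min
877 = 0·1440 + 877; 877 = 14·60 + 37 → 14:37, same day
→ 2024-11-07 14:37 VGJ

2024-11-07 14:37 VGJ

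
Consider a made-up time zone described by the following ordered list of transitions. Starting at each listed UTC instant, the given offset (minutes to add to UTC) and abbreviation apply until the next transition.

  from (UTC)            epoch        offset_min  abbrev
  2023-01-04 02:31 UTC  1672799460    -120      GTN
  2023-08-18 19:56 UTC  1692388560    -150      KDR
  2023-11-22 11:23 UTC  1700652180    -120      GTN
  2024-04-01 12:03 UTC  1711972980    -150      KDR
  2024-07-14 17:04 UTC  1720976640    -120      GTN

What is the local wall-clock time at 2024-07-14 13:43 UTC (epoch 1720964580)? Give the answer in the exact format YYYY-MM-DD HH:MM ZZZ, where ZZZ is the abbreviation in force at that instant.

2024-07-14 11:13 KDR

Query: 2024-07-14 13:43 UTC
Rule 4/5 (KDR, -02:30): 2024-04-01 12:03 UTC ≤ query < 2024-07-14 17:04 UTC
13·60 + 43 - 150 = 673 min
673 = 0·1440 + 673; 673 = 11·60 + 13 → 11:13, same day
→ 2024-07-14 11:13 KDR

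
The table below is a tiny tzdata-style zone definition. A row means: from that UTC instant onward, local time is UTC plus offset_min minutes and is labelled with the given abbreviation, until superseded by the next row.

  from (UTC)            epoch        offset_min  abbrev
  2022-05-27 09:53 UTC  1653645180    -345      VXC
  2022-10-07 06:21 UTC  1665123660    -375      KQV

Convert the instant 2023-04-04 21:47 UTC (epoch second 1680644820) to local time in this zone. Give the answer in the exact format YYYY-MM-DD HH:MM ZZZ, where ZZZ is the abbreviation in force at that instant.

2023-04-04 15:32 KQV

Query: 2023-04-04 21:47 UTC
Rule 2/2 (KQV, -06:15): 2022-10-07 06:21 UTC ≤ query < +∞
21·60 + 47 - 375 = 932 min
932 = 0·1440 + 932; 932 = 15·60 + 32 → 15:32, same day
→ 2023-04-04 15:32 KQV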